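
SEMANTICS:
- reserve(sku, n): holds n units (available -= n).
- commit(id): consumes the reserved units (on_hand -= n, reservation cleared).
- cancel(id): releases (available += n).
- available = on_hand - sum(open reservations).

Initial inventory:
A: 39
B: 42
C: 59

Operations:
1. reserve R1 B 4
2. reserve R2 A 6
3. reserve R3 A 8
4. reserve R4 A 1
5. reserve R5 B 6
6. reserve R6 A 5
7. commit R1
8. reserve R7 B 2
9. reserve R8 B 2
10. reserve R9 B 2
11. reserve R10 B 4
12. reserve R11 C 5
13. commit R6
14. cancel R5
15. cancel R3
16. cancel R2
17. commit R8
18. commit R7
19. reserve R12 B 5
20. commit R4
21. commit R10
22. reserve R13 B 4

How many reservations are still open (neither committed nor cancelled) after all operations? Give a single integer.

Step 1: reserve R1 B 4 -> on_hand[A=39 B=42 C=59] avail[A=39 B=38 C=59] open={R1}
Step 2: reserve R2 A 6 -> on_hand[A=39 B=42 C=59] avail[A=33 B=38 C=59] open={R1,R2}
Step 3: reserve R3 A 8 -> on_hand[A=39 B=42 C=59] avail[A=25 B=38 C=59] open={R1,R2,R3}
Step 4: reserve R4 A 1 -> on_hand[A=39 B=42 C=59] avail[A=24 B=38 C=59] open={R1,R2,R3,R4}
Step 5: reserve R5 B 6 -> on_hand[A=39 B=42 C=59] avail[A=24 B=32 C=59] open={R1,R2,R3,R4,R5}
Step 6: reserve R6 A 5 -> on_hand[A=39 B=42 C=59] avail[A=19 B=32 C=59] open={R1,R2,R3,R4,R5,R6}
Step 7: commit R1 -> on_hand[A=39 B=38 C=59] avail[A=19 B=32 C=59] open={R2,R3,R4,R5,R6}
Step 8: reserve R7 B 2 -> on_hand[A=39 B=38 C=59] avail[A=19 B=30 C=59] open={R2,R3,R4,R5,R6,R7}
Step 9: reserve R8 B 2 -> on_hand[A=39 B=38 C=59] avail[A=19 B=28 C=59] open={R2,R3,R4,R5,R6,R7,R8}
Step 10: reserve R9 B 2 -> on_hand[A=39 B=38 C=59] avail[A=19 B=26 C=59] open={R2,R3,R4,R5,R6,R7,R8,R9}
Step 11: reserve R10 B 4 -> on_hand[A=39 B=38 C=59] avail[A=19 B=22 C=59] open={R10,R2,R3,R4,R5,R6,R7,R8,R9}
Step 12: reserve R11 C 5 -> on_hand[A=39 B=38 C=59] avail[A=19 B=22 C=54] open={R10,R11,R2,R3,R4,R5,R6,R7,R8,R9}
Step 13: commit R6 -> on_hand[A=34 B=38 C=59] avail[A=19 B=22 C=54] open={R10,R11,R2,R3,R4,R5,R7,R8,R9}
Step 14: cancel R5 -> on_hand[A=34 B=38 C=59] avail[A=19 B=28 C=54] open={R10,R11,R2,R3,R4,R7,R8,R9}
Step 15: cancel R3 -> on_hand[A=34 B=38 C=59] avail[A=27 B=28 C=54] open={R10,R11,R2,R4,R7,R8,R9}
Step 16: cancel R2 -> on_hand[A=34 B=38 C=59] avail[A=33 B=28 C=54] open={R10,R11,R4,R7,R8,R9}
Step 17: commit R8 -> on_hand[A=34 B=36 C=59] avail[A=33 B=28 C=54] open={R10,R11,R4,R7,R9}
Step 18: commit R7 -> on_hand[A=34 B=34 C=59] avail[A=33 B=28 C=54] open={R10,R11,R4,R9}
Step 19: reserve R12 B 5 -> on_hand[A=34 B=34 C=59] avail[A=33 B=23 C=54] open={R10,R11,R12,R4,R9}
Step 20: commit R4 -> on_hand[A=33 B=34 C=59] avail[A=33 B=23 C=54] open={R10,R11,R12,R9}
Step 21: commit R10 -> on_hand[A=33 B=30 C=59] avail[A=33 B=23 C=54] open={R11,R12,R9}
Step 22: reserve R13 B 4 -> on_hand[A=33 B=30 C=59] avail[A=33 B=19 C=54] open={R11,R12,R13,R9}
Open reservations: ['R11', 'R12', 'R13', 'R9'] -> 4

Answer: 4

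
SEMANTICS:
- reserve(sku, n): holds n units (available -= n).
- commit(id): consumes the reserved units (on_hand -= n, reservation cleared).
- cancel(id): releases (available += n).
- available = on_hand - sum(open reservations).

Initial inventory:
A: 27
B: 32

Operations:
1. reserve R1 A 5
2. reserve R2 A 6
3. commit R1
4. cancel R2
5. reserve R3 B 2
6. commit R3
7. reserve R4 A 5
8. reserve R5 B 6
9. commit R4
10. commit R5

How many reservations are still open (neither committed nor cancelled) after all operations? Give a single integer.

Answer: 0

Derivation:
Step 1: reserve R1 A 5 -> on_hand[A=27 B=32] avail[A=22 B=32] open={R1}
Step 2: reserve R2 A 6 -> on_hand[A=27 B=32] avail[A=16 B=32] open={R1,R2}
Step 3: commit R1 -> on_hand[A=22 B=32] avail[A=16 B=32] open={R2}
Step 4: cancel R2 -> on_hand[A=22 B=32] avail[A=22 B=32] open={}
Step 5: reserve R3 B 2 -> on_hand[A=22 B=32] avail[A=22 B=30] open={R3}
Step 6: commit R3 -> on_hand[A=22 B=30] avail[A=22 B=30] open={}
Step 7: reserve R4 A 5 -> on_hand[A=22 B=30] avail[A=17 B=30] open={R4}
Step 8: reserve R5 B 6 -> on_hand[A=22 B=30] avail[A=17 B=24] open={R4,R5}
Step 9: commit R4 -> on_hand[A=17 B=30] avail[A=17 B=24] open={R5}
Step 10: commit R5 -> on_hand[A=17 B=24] avail[A=17 B=24] open={}
Open reservations: [] -> 0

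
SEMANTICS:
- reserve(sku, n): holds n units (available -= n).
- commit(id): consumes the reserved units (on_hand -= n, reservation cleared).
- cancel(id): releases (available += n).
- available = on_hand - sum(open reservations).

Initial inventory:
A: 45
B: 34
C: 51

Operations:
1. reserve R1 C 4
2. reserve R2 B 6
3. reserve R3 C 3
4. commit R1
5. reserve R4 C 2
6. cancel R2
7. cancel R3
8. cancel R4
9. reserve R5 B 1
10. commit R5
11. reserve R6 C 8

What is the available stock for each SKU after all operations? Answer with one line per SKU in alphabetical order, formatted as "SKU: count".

Answer: A: 45
B: 33
C: 39

Derivation:
Step 1: reserve R1 C 4 -> on_hand[A=45 B=34 C=51] avail[A=45 B=34 C=47] open={R1}
Step 2: reserve R2 B 6 -> on_hand[A=45 B=34 C=51] avail[A=45 B=28 C=47] open={R1,R2}
Step 3: reserve R3 C 3 -> on_hand[A=45 B=34 C=51] avail[A=45 B=28 C=44] open={R1,R2,R3}
Step 4: commit R1 -> on_hand[A=45 B=34 C=47] avail[A=45 B=28 C=44] open={R2,R3}
Step 5: reserve R4 C 2 -> on_hand[A=45 B=34 C=47] avail[A=45 B=28 C=42] open={R2,R3,R4}
Step 6: cancel R2 -> on_hand[A=45 B=34 C=47] avail[A=45 B=34 C=42] open={R3,R4}
Step 7: cancel R3 -> on_hand[A=45 B=34 C=47] avail[A=45 B=34 C=45] open={R4}
Step 8: cancel R4 -> on_hand[A=45 B=34 C=47] avail[A=45 B=34 C=47] open={}
Step 9: reserve R5 B 1 -> on_hand[A=45 B=34 C=47] avail[A=45 B=33 C=47] open={R5}
Step 10: commit R5 -> on_hand[A=45 B=33 C=47] avail[A=45 B=33 C=47] open={}
Step 11: reserve R6 C 8 -> on_hand[A=45 B=33 C=47] avail[A=45 B=33 C=39] open={R6}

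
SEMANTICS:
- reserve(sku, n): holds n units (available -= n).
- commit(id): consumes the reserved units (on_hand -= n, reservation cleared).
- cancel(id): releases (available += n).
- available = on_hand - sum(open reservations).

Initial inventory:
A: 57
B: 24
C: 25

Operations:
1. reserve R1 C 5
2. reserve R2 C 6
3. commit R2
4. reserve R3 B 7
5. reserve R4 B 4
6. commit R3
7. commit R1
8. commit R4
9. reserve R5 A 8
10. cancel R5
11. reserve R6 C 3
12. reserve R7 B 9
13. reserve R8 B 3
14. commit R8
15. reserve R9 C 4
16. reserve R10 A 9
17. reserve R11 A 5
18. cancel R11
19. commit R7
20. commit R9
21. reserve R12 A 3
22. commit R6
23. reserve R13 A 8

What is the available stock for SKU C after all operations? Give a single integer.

Step 1: reserve R1 C 5 -> on_hand[A=57 B=24 C=25] avail[A=57 B=24 C=20] open={R1}
Step 2: reserve R2 C 6 -> on_hand[A=57 B=24 C=25] avail[A=57 B=24 C=14] open={R1,R2}
Step 3: commit R2 -> on_hand[A=57 B=24 C=19] avail[A=57 B=24 C=14] open={R1}
Step 4: reserve R3 B 7 -> on_hand[A=57 B=24 C=19] avail[A=57 B=17 C=14] open={R1,R3}
Step 5: reserve R4 B 4 -> on_hand[A=57 B=24 C=19] avail[A=57 B=13 C=14] open={R1,R3,R4}
Step 6: commit R3 -> on_hand[A=57 B=17 C=19] avail[A=57 B=13 C=14] open={R1,R4}
Step 7: commit R1 -> on_hand[A=57 B=17 C=14] avail[A=57 B=13 C=14] open={R4}
Step 8: commit R4 -> on_hand[A=57 B=13 C=14] avail[A=57 B=13 C=14] open={}
Step 9: reserve R5 A 8 -> on_hand[A=57 B=13 C=14] avail[A=49 B=13 C=14] open={R5}
Step 10: cancel R5 -> on_hand[A=57 B=13 C=14] avail[A=57 B=13 C=14] open={}
Step 11: reserve R6 C 3 -> on_hand[A=57 B=13 C=14] avail[A=57 B=13 C=11] open={R6}
Step 12: reserve R7 B 9 -> on_hand[A=57 B=13 C=14] avail[A=57 B=4 C=11] open={R6,R7}
Step 13: reserve R8 B 3 -> on_hand[A=57 B=13 C=14] avail[A=57 B=1 C=11] open={R6,R7,R8}
Step 14: commit R8 -> on_hand[A=57 B=10 C=14] avail[A=57 B=1 C=11] open={R6,R7}
Step 15: reserve R9 C 4 -> on_hand[A=57 B=10 C=14] avail[A=57 B=1 C=7] open={R6,R7,R9}
Step 16: reserve R10 A 9 -> on_hand[A=57 B=10 C=14] avail[A=48 B=1 C=7] open={R10,R6,R7,R9}
Step 17: reserve R11 A 5 -> on_hand[A=57 B=10 C=14] avail[A=43 B=1 C=7] open={R10,R11,R6,R7,R9}
Step 18: cancel R11 -> on_hand[A=57 B=10 C=14] avail[A=48 B=1 C=7] open={R10,R6,R7,R9}
Step 19: commit R7 -> on_hand[A=57 B=1 C=14] avail[A=48 B=1 C=7] open={R10,R6,R9}
Step 20: commit R9 -> on_hand[A=57 B=1 C=10] avail[A=48 B=1 C=7] open={R10,R6}
Step 21: reserve R12 A 3 -> on_hand[A=57 B=1 C=10] avail[A=45 B=1 C=7] open={R10,R12,R6}
Step 22: commit R6 -> on_hand[A=57 B=1 C=7] avail[A=45 B=1 C=7] open={R10,R12}
Step 23: reserve R13 A 8 -> on_hand[A=57 B=1 C=7] avail[A=37 B=1 C=7] open={R10,R12,R13}
Final available[C] = 7

Answer: 7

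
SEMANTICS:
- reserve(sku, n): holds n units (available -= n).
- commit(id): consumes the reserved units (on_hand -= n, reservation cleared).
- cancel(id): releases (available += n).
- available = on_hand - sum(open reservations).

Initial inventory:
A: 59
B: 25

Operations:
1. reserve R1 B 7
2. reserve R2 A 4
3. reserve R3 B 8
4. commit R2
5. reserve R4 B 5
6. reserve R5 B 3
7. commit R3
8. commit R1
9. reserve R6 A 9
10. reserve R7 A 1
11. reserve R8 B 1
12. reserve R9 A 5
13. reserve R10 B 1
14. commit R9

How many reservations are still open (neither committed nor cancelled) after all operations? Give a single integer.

Answer: 6

Derivation:
Step 1: reserve R1 B 7 -> on_hand[A=59 B=25] avail[A=59 B=18] open={R1}
Step 2: reserve R2 A 4 -> on_hand[A=59 B=25] avail[A=55 B=18] open={R1,R2}
Step 3: reserve R3 B 8 -> on_hand[A=59 B=25] avail[A=55 B=10] open={R1,R2,R3}
Step 4: commit R2 -> on_hand[A=55 B=25] avail[A=55 B=10] open={R1,R3}
Step 5: reserve R4 B 5 -> on_hand[A=55 B=25] avail[A=55 B=5] open={R1,R3,R4}
Step 6: reserve R5 B 3 -> on_hand[A=55 B=25] avail[A=55 B=2] open={R1,R3,R4,R5}
Step 7: commit R3 -> on_hand[A=55 B=17] avail[A=55 B=2] open={R1,R4,R5}
Step 8: commit R1 -> on_hand[A=55 B=10] avail[A=55 B=2] open={R4,R5}
Step 9: reserve R6 A 9 -> on_hand[A=55 B=10] avail[A=46 B=2] open={R4,R5,R6}
Step 10: reserve R7 A 1 -> on_hand[A=55 B=10] avail[A=45 B=2] open={R4,R5,R6,R7}
Step 11: reserve R8 B 1 -> on_hand[A=55 B=10] avail[A=45 B=1] open={R4,R5,R6,R7,R8}
Step 12: reserve R9 A 5 -> on_hand[A=55 B=10] avail[A=40 B=1] open={R4,R5,R6,R7,R8,R9}
Step 13: reserve R10 B 1 -> on_hand[A=55 B=10] avail[A=40 B=0] open={R10,R4,R5,R6,R7,R8,R9}
Step 14: commit R9 -> on_hand[A=50 B=10] avail[A=40 B=0] open={R10,R4,R5,R6,R7,R8}
Open reservations: ['R10', 'R4', 'R5', 'R6', 'R7', 'R8'] -> 6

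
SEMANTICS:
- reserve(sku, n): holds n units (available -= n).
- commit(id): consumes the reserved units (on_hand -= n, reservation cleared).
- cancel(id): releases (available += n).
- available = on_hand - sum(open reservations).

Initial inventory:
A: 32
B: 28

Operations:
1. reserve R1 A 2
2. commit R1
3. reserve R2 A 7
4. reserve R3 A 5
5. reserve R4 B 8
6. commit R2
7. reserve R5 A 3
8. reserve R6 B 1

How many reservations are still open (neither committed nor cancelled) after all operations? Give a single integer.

Answer: 4

Derivation:
Step 1: reserve R1 A 2 -> on_hand[A=32 B=28] avail[A=30 B=28] open={R1}
Step 2: commit R1 -> on_hand[A=30 B=28] avail[A=30 B=28] open={}
Step 3: reserve R2 A 7 -> on_hand[A=30 B=28] avail[A=23 B=28] open={R2}
Step 4: reserve R3 A 5 -> on_hand[A=30 B=28] avail[A=18 B=28] open={R2,R3}
Step 5: reserve R4 B 8 -> on_hand[A=30 B=28] avail[A=18 B=20] open={R2,R3,R4}
Step 6: commit R2 -> on_hand[A=23 B=28] avail[A=18 B=20] open={R3,R4}
Step 7: reserve R5 A 3 -> on_hand[A=23 B=28] avail[A=15 B=20] open={R3,R4,R5}
Step 8: reserve R6 B 1 -> on_hand[A=23 B=28] avail[A=15 B=19] open={R3,R4,R5,R6}
Open reservations: ['R3', 'R4', 'R5', 'R6'] -> 4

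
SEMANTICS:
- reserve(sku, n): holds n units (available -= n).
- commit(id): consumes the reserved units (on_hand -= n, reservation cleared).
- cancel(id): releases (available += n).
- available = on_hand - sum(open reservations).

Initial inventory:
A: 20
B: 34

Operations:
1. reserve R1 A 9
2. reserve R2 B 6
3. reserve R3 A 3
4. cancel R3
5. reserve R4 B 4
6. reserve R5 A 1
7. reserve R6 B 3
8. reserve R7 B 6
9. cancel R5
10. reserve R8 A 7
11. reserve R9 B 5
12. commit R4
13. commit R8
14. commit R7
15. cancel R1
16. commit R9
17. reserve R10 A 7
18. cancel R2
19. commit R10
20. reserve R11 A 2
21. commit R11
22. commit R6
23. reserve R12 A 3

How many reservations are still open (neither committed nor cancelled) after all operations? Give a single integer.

Answer: 1

Derivation:
Step 1: reserve R1 A 9 -> on_hand[A=20 B=34] avail[A=11 B=34] open={R1}
Step 2: reserve R2 B 6 -> on_hand[A=20 B=34] avail[A=11 B=28] open={R1,R2}
Step 3: reserve R3 A 3 -> on_hand[A=20 B=34] avail[A=8 B=28] open={R1,R2,R3}
Step 4: cancel R3 -> on_hand[A=20 B=34] avail[A=11 B=28] open={R1,R2}
Step 5: reserve R4 B 4 -> on_hand[A=20 B=34] avail[A=11 B=24] open={R1,R2,R4}
Step 6: reserve R5 A 1 -> on_hand[A=20 B=34] avail[A=10 B=24] open={R1,R2,R4,R5}
Step 7: reserve R6 B 3 -> on_hand[A=20 B=34] avail[A=10 B=21] open={R1,R2,R4,R5,R6}
Step 8: reserve R7 B 6 -> on_hand[A=20 B=34] avail[A=10 B=15] open={R1,R2,R4,R5,R6,R7}
Step 9: cancel R5 -> on_hand[A=20 B=34] avail[A=11 B=15] open={R1,R2,R4,R6,R7}
Step 10: reserve R8 A 7 -> on_hand[A=20 B=34] avail[A=4 B=15] open={R1,R2,R4,R6,R7,R8}
Step 11: reserve R9 B 5 -> on_hand[A=20 B=34] avail[A=4 B=10] open={R1,R2,R4,R6,R7,R8,R9}
Step 12: commit R4 -> on_hand[A=20 B=30] avail[A=4 B=10] open={R1,R2,R6,R7,R8,R9}
Step 13: commit R8 -> on_hand[A=13 B=30] avail[A=4 B=10] open={R1,R2,R6,R7,R9}
Step 14: commit R7 -> on_hand[A=13 B=24] avail[A=4 B=10] open={R1,R2,R6,R9}
Step 15: cancel R1 -> on_hand[A=13 B=24] avail[A=13 B=10] open={R2,R6,R9}
Step 16: commit R9 -> on_hand[A=13 B=19] avail[A=13 B=10] open={R2,R6}
Step 17: reserve R10 A 7 -> on_hand[A=13 B=19] avail[A=6 B=10] open={R10,R2,R6}
Step 18: cancel R2 -> on_hand[A=13 B=19] avail[A=6 B=16] open={R10,R6}
Step 19: commit R10 -> on_hand[A=6 B=19] avail[A=6 B=16] open={R6}
Step 20: reserve R11 A 2 -> on_hand[A=6 B=19] avail[A=4 B=16] open={R11,R6}
Step 21: commit R11 -> on_hand[A=4 B=19] avail[A=4 B=16] open={R6}
Step 22: commit R6 -> on_hand[A=4 B=16] avail[A=4 B=16] open={}
Step 23: reserve R12 A 3 -> on_hand[A=4 B=16] avail[A=1 B=16] open={R12}
Open reservations: ['R12'] -> 1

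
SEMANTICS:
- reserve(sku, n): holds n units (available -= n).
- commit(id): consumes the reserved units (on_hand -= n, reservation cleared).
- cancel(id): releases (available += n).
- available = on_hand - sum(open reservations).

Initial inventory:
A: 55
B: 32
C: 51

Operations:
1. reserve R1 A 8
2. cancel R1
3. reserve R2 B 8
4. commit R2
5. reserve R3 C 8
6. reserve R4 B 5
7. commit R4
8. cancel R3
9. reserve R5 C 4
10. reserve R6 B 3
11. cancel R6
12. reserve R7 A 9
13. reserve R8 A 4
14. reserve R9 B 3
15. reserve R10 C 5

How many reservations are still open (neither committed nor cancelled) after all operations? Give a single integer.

Answer: 5

Derivation:
Step 1: reserve R1 A 8 -> on_hand[A=55 B=32 C=51] avail[A=47 B=32 C=51] open={R1}
Step 2: cancel R1 -> on_hand[A=55 B=32 C=51] avail[A=55 B=32 C=51] open={}
Step 3: reserve R2 B 8 -> on_hand[A=55 B=32 C=51] avail[A=55 B=24 C=51] open={R2}
Step 4: commit R2 -> on_hand[A=55 B=24 C=51] avail[A=55 B=24 C=51] open={}
Step 5: reserve R3 C 8 -> on_hand[A=55 B=24 C=51] avail[A=55 B=24 C=43] open={R3}
Step 6: reserve R4 B 5 -> on_hand[A=55 B=24 C=51] avail[A=55 B=19 C=43] open={R3,R4}
Step 7: commit R4 -> on_hand[A=55 B=19 C=51] avail[A=55 B=19 C=43] open={R3}
Step 8: cancel R3 -> on_hand[A=55 B=19 C=51] avail[A=55 B=19 C=51] open={}
Step 9: reserve R5 C 4 -> on_hand[A=55 B=19 C=51] avail[A=55 B=19 C=47] open={R5}
Step 10: reserve R6 B 3 -> on_hand[A=55 B=19 C=51] avail[A=55 B=16 C=47] open={R5,R6}
Step 11: cancel R6 -> on_hand[A=55 B=19 C=51] avail[A=55 B=19 C=47] open={R5}
Step 12: reserve R7 A 9 -> on_hand[A=55 B=19 C=51] avail[A=46 B=19 C=47] open={R5,R7}
Step 13: reserve R8 A 4 -> on_hand[A=55 B=19 C=51] avail[A=42 B=19 C=47] open={R5,R7,R8}
Step 14: reserve R9 B 3 -> on_hand[A=55 B=19 C=51] avail[A=42 B=16 C=47] open={R5,R7,R8,R9}
Step 15: reserve R10 C 5 -> on_hand[A=55 B=19 C=51] avail[A=42 B=16 C=42] open={R10,R5,R7,R8,R9}
Open reservations: ['R10', 'R5', 'R7', 'R8', 'R9'] -> 5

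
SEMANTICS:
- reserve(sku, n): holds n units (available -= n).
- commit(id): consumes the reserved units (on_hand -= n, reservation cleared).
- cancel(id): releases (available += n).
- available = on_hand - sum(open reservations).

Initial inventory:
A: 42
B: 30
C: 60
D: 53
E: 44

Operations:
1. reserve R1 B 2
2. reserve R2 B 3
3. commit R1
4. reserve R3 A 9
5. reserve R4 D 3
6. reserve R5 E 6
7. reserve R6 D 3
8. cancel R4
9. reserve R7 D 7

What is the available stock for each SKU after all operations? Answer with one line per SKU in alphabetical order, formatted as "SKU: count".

Answer: A: 33
B: 25
C: 60
D: 43
E: 38

Derivation:
Step 1: reserve R1 B 2 -> on_hand[A=42 B=30 C=60 D=53 E=44] avail[A=42 B=28 C=60 D=53 E=44] open={R1}
Step 2: reserve R2 B 3 -> on_hand[A=42 B=30 C=60 D=53 E=44] avail[A=42 B=25 C=60 D=53 E=44] open={R1,R2}
Step 3: commit R1 -> on_hand[A=42 B=28 C=60 D=53 E=44] avail[A=42 B=25 C=60 D=53 E=44] open={R2}
Step 4: reserve R3 A 9 -> on_hand[A=42 B=28 C=60 D=53 E=44] avail[A=33 B=25 C=60 D=53 E=44] open={R2,R3}
Step 5: reserve R4 D 3 -> on_hand[A=42 B=28 C=60 D=53 E=44] avail[A=33 B=25 C=60 D=50 E=44] open={R2,R3,R4}
Step 6: reserve R5 E 6 -> on_hand[A=42 B=28 C=60 D=53 E=44] avail[A=33 B=25 C=60 D=50 E=38] open={R2,R3,R4,R5}
Step 7: reserve R6 D 3 -> on_hand[A=42 B=28 C=60 D=53 E=44] avail[A=33 B=25 C=60 D=47 E=38] open={R2,R3,R4,R5,R6}
Step 8: cancel R4 -> on_hand[A=42 B=28 C=60 D=53 E=44] avail[A=33 B=25 C=60 D=50 E=38] open={R2,R3,R5,R6}
Step 9: reserve R7 D 7 -> on_hand[A=42 B=28 C=60 D=53 E=44] avail[A=33 B=25 C=60 D=43 E=38] open={R2,R3,R5,R6,R7}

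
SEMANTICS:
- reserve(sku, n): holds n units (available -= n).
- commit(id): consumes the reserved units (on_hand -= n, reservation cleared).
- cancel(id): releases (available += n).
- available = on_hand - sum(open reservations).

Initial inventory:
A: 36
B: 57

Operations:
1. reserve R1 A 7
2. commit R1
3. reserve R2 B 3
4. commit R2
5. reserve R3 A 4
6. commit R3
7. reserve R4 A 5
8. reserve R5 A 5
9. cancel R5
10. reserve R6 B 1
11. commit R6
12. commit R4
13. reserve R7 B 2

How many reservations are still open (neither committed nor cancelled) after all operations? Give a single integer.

Step 1: reserve R1 A 7 -> on_hand[A=36 B=57] avail[A=29 B=57] open={R1}
Step 2: commit R1 -> on_hand[A=29 B=57] avail[A=29 B=57] open={}
Step 3: reserve R2 B 3 -> on_hand[A=29 B=57] avail[A=29 B=54] open={R2}
Step 4: commit R2 -> on_hand[A=29 B=54] avail[A=29 B=54] open={}
Step 5: reserve R3 A 4 -> on_hand[A=29 B=54] avail[A=25 B=54] open={R3}
Step 6: commit R3 -> on_hand[A=25 B=54] avail[A=25 B=54] open={}
Step 7: reserve R4 A 5 -> on_hand[A=25 B=54] avail[A=20 B=54] open={R4}
Step 8: reserve R5 A 5 -> on_hand[A=25 B=54] avail[A=15 B=54] open={R4,R5}
Step 9: cancel R5 -> on_hand[A=25 B=54] avail[A=20 B=54] open={R4}
Step 10: reserve R6 B 1 -> on_hand[A=25 B=54] avail[A=20 B=53] open={R4,R6}
Step 11: commit R6 -> on_hand[A=25 B=53] avail[A=20 B=53] open={R4}
Step 12: commit R4 -> on_hand[A=20 B=53] avail[A=20 B=53] open={}
Step 13: reserve R7 B 2 -> on_hand[A=20 B=53] avail[A=20 B=51] open={R7}
Open reservations: ['R7'] -> 1

Answer: 1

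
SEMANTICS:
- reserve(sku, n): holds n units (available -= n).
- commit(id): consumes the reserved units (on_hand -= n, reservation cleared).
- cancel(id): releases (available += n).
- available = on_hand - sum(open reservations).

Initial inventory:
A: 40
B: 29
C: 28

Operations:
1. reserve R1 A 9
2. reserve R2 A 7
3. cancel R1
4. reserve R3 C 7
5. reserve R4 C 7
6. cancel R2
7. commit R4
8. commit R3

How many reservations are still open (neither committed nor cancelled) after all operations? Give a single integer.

Step 1: reserve R1 A 9 -> on_hand[A=40 B=29 C=28] avail[A=31 B=29 C=28] open={R1}
Step 2: reserve R2 A 7 -> on_hand[A=40 B=29 C=28] avail[A=24 B=29 C=28] open={R1,R2}
Step 3: cancel R1 -> on_hand[A=40 B=29 C=28] avail[A=33 B=29 C=28] open={R2}
Step 4: reserve R3 C 7 -> on_hand[A=40 B=29 C=28] avail[A=33 B=29 C=21] open={R2,R3}
Step 5: reserve R4 C 7 -> on_hand[A=40 B=29 C=28] avail[A=33 B=29 C=14] open={R2,R3,R4}
Step 6: cancel R2 -> on_hand[A=40 B=29 C=28] avail[A=40 B=29 C=14] open={R3,R4}
Step 7: commit R4 -> on_hand[A=40 B=29 C=21] avail[A=40 B=29 C=14] open={R3}
Step 8: commit R3 -> on_hand[A=40 B=29 C=14] avail[A=40 B=29 C=14] open={}
Open reservations: [] -> 0

Answer: 0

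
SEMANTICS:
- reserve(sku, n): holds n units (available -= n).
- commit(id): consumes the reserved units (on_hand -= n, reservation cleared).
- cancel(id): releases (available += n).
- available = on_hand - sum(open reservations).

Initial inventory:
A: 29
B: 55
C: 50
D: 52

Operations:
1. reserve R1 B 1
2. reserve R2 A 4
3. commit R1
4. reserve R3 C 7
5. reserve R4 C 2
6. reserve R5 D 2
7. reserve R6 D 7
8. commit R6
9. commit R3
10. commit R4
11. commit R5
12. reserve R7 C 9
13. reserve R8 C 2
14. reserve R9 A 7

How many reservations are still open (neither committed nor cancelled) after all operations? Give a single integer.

Step 1: reserve R1 B 1 -> on_hand[A=29 B=55 C=50 D=52] avail[A=29 B=54 C=50 D=52] open={R1}
Step 2: reserve R2 A 4 -> on_hand[A=29 B=55 C=50 D=52] avail[A=25 B=54 C=50 D=52] open={R1,R2}
Step 3: commit R1 -> on_hand[A=29 B=54 C=50 D=52] avail[A=25 B=54 C=50 D=52] open={R2}
Step 4: reserve R3 C 7 -> on_hand[A=29 B=54 C=50 D=52] avail[A=25 B=54 C=43 D=52] open={R2,R3}
Step 5: reserve R4 C 2 -> on_hand[A=29 B=54 C=50 D=52] avail[A=25 B=54 C=41 D=52] open={R2,R3,R4}
Step 6: reserve R5 D 2 -> on_hand[A=29 B=54 C=50 D=52] avail[A=25 B=54 C=41 D=50] open={R2,R3,R4,R5}
Step 7: reserve R6 D 7 -> on_hand[A=29 B=54 C=50 D=52] avail[A=25 B=54 C=41 D=43] open={R2,R3,R4,R5,R6}
Step 8: commit R6 -> on_hand[A=29 B=54 C=50 D=45] avail[A=25 B=54 C=41 D=43] open={R2,R3,R4,R5}
Step 9: commit R3 -> on_hand[A=29 B=54 C=43 D=45] avail[A=25 B=54 C=41 D=43] open={R2,R4,R5}
Step 10: commit R4 -> on_hand[A=29 B=54 C=41 D=45] avail[A=25 B=54 C=41 D=43] open={R2,R5}
Step 11: commit R5 -> on_hand[A=29 B=54 C=41 D=43] avail[A=25 B=54 C=41 D=43] open={R2}
Step 12: reserve R7 C 9 -> on_hand[A=29 B=54 C=41 D=43] avail[A=25 B=54 C=32 D=43] open={R2,R7}
Step 13: reserve R8 C 2 -> on_hand[A=29 B=54 C=41 D=43] avail[A=25 B=54 C=30 D=43] open={R2,R7,R8}
Step 14: reserve R9 A 7 -> on_hand[A=29 B=54 C=41 D=43] avail[A=18 B=54 C=30 D=43] open={R2,R7,R8,R9}
Open reservations: ['R2', 'R7', 'R8', 'R9'] -> 4

Answer: 4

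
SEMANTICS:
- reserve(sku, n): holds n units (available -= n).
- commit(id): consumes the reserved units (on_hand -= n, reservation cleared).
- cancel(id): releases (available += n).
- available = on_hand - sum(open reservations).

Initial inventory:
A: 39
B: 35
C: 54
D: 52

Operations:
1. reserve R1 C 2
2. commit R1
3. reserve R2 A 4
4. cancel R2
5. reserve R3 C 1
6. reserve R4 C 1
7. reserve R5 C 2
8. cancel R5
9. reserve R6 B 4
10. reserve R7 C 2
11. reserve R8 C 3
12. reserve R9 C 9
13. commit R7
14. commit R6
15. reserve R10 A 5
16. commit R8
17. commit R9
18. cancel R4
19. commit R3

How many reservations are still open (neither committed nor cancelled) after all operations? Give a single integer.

Step 1: reserve R1 C 2 -> on_hand[A=39 B=35 C=54 D=52] avail[A=39 B=35 C=52 D=52] open={R1}
Step 2: commit R1 -> on_hand[A=39 B=35 C=52 D=52] avail[A=39 B=35 C=52 D=52] open={}
Step 3: reserve R2 A 4 -> on_hand[A=39 B=35 C=52 D=52] avail[A=35 B=35 C=52 D=52] open={R2}
Step 4: cancel R2 -> on_hand[A=39 B=35 C=52 D=52] avail[A=39 B=35 C=52 D=52] open={}
Step 5: reserve R3 C 1 -> on_hand[A=39 B=35 C=52 D=52] avail[A=39 B=35 C=51 D=52] open={R3}
Step 6: reserve R4 C 1 -> on_hand[A=39 B=35 C=52 D=52] avail[A=39 B=35 C=50 D=52] open={R3,R4}
Step 7: reserve R5 C 2 -> on_hand[A=39 B=35 C=52 D=52] avail[A=39 B=35 C=48 D=52] open={R3,R4,R5}
Step 8: cancel R5 -> on_hand[A=39 B=35 C=52 D=52] avail[A=39 B=35 C=50 D=52] open={R3,R4}
Step 9: reserve R6 B 4 -> on_hand[A=39 B=35 C=52 D=52] avail[A=39 B=31 C=50 D=52] open={R3,R4,R6}
Step 10: reserve R7 C 2 -> on_hand[A=39 B=35 C=52 D=52] avail[A=39 B=31 C=48 D=52] open={R3,R4,R6,R7}
Step 11: reserve R8 C 3 -> on_hand[A=39 B=35 C=52 D=52] avail[A=39 B=31 C=45 D=52] open={R3,R4,R6,R7,R8}
Step 12: reserve R9 C 9 -> on_hand[A=39 B=35 C=52 D=52] avail[A=39 B=31 C=36 D=52] open={R3,R4,R6,R7,R8,R9}
Step 13: commit R7 -> on_hand[A=39 B=35 C=50 D=52] avail[A=39 B=31 C=36 D=52] open={R3,R4,R6,R8,R9}
Step 14: commit R6 -> on_hand[A=39 B=31 C=50 D=52] avail[A=39 B=31 C=36 D=52] open={R3,R4,R8,R9}
Step 15: reserve R10 A 5 -> on_hand[A=39 B=31 C=50 D=52] avail[A=34 B=31 C=36 D=52] open={R10,R3,R4,R8,R9}
Step 16: commit R8 -> on_hand[A=39 B=31 C=47 D=52] avail[A=34 B=31 C=36 D=52] open={R10,R3,R4,R9}
Step 17: commit R9 -> on_hand[A=39 B=31 C=38 D=52] avail[A=34 B=31 C=36 D=52] open={R10,R3,R4}
Step 18: cancel R4 -> on_hand[A=39 B=31 C=38 D=52] avail[A=34 B=31 C=37 D=52] open={R10,R3}
Step 19: commit R3 -> on_hand[A=39 B=31 C=37 D=52] avail[A=34 B=31 C=37 D=52] open={R10}
Open reservations: ['R10'] -> 1

Answer: 1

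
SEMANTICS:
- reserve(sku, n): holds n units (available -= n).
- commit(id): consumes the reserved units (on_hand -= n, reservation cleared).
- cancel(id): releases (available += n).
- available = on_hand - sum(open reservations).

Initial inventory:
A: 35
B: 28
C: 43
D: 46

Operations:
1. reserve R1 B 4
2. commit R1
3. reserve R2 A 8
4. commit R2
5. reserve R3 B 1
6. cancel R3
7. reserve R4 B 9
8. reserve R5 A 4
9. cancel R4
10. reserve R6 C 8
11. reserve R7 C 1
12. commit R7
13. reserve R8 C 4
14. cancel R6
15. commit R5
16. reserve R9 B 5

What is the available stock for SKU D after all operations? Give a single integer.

Step 1: reserve R1 B 4 -> on_hand[A=35 B=28 C=43 D=46] avail[A=35 B=24 C=43 D=46] open={R1}
Step 2: commit R1 -> on_hand[A=35 B=24 C=43 D=46] avail[A=35 B=24 C=43 D=46] open={}
Step 3: reserve R2 A 8 -> on_hand[A=35 B=24 C=43 D=46] avail[A=27 B=24 C=43 D=46] open={R2}
Step 4: commit R2 -> on_hand[A=27 B=24 C=43 D=46] avail[A=27 B=24 C=43 D=46] open={}
Step 5: reserve R3 B 1 -> on_hand[A=27 B=24 C=43 D=46] avail[A=27 B=23 C=43 D=46] open={R3}
Step 6: cancel R3 -> on_hand[A=27 B=24 C=43 D=46] avail[A=27 B=24 C=43 D=46] open={}
Step 7: reserve R4 B 9 -> on_hand[A=27 B=24 C=43 D=46] avail[A=27 B=15 C=43 D=46] open={R4}
Step 8: reserve R5 A 4 -> on_hand[A=27 B=24 C=43 D=46] avail[A=23 B=15 C=43 D=46] open={R4,R5}
Step 9: cancel R4 -> on_hand[A=27 B=24 C=43 D=46] avail[A=23 B=24 C=43 D=46] open={R5}
Step 10: reserve R6 C 8 -> on_hand[A=27 B=24 C=43 D=46] avail[A=23 B=24 C=35 D=46] open={R5,R6}
Step 11: reserve R7 C 1 -> on_hand[A=27 B=24 C=43 D=46] avail[A=23 B=24 C=34 D=46] open={R5,R6,R7}
Step 12: commit R7 -> on_hand[A=27 B=24 C=42 D=46] avail[A=23 B=24 C=34 D=46] open={R5,R6}
Step 13: reserve R8 C 4 -> on_hand[A=27 B=24 C=42 D=46] avail[A=23 B=24 C=30 D=46] open={R5,R6,R8}
Step 14: cancel R6 -> on_hand[A=27 B=24 C=42 D=46] avail[A=23 B=24 C=38 D=46] open={R5,R8}
Step 15: commit R5 -> on_hand[A=23 B=24 C=42 D=46] avail[A=23 B=24 C=38 D=46] open={R8}
Step 16: reserve R9 B 5 -> on_hand[A=23 B=24 C=42 D=46] avail[A=23 B=19 C=38 D=46] open={R8,R9}
Final available[D] = 46

Answer: 46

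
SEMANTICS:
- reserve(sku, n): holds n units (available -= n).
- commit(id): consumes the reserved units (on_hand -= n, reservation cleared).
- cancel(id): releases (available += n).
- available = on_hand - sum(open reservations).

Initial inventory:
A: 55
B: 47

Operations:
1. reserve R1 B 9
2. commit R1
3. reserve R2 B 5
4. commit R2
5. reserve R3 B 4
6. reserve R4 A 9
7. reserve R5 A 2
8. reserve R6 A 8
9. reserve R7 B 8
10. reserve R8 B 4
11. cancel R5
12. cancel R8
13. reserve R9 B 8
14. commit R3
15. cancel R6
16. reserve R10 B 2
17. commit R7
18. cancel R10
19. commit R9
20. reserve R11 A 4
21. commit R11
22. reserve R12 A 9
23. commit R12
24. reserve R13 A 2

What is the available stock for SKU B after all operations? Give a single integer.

Answer: 13

Derivation:
Step 1: reserve R1 B 9 -> on_hand[A=55 B=47] avail[A=55 B=38] open={R1}
Step 2: commit R1 -> on_hand[A=55 B=38] avail[A=55 B=38] open={}
Step 3: reserve R2 B 5 -> on_hand[A=55 B=38] avail[A=55 B=33] open={R2}
Step 4: commit R2 -> on_hand[A=55 B=33] avail[A=55 B=33] open={}
Step 5: reserve R3 B 4 -> on_hand[A=55 B=33] avail[A=55 B=29] open={R3}
Step 6: reserve R4 A 9 -> on_hand[A=55 B=33] avail[A=46 B=29] open={R3,R4}
Step 7: reserve R5 A 2 -> on_hand[A=55 B=33] avail[A=44 B=29] open={R3,R4,R5}
Step 8: reserve R6 A 8 -> on_hand[A=55 B=33] avail[A=36 B=29] open={R3,R4,R5,R6}
Step 9: reserve R7 B 8 -> on_hand[A=55 B=33] avail[A=36 B=21] open={R3,R4,R5,R6,R7}
Step 10: reserve R8 B 4 -> on_hand[A=55 B=33] avail[A=36 B=17] open={R3,R4,R5,R6,R7,R8}
Step 11: cancel R5 -> on_hand[A=55 B=33] avail[A=38 B=17] open={R3,R4,R6,R7,R8}
Step 12: cancel R8 -> on_hand[A=55 B=33] avail[A=38 B=21] open={R3,R4,R6,R7}
Step 13: reserve R9 B 8 -> on_hand[A=55 B=33] avail[A=38 B=13] open={R3,R4,R6,R7,R9}
Step 14: commit R3 -> on_hand[A=55 B=29] avail[A=38 B=13] open={R4,R6,R7,R9}
Step 15: cancel R6 -> on_hand[A=55 B=29] avail[A=46 B=13] open={R4,R7,R9}
Step 16: reserve R10 B 2 -> on_hand[A=55 B=29] avail[A=46 B=11] open={R10,R4,R7,R9}
Step 17: commit R7 -> on_hand[A=55 B=21] avail[A=46 B=11] open={R10,R4,R9}
Step 18: cancel R10 -> on_hand[A=55 B=21] avail[A=46 B=13] open={R4,R9}
Step 19: commit R9 -> on_hand[A=55 B=13] avail[A=46 B=13] open={R4}
Step 20: reserve R11 A 4 -> on_hand[A=55 B=13] avail[A=42 B=13] open={R11,R4}
Step 21: commit R11 -> on_hand[A=51 B=13] avail[A=42 B=13] open={R4}
Step 22: reserve R12 A 9 -> on_hand[A=51 B=13] avail[A=33 B=13] open={R12,R4}
Step 23: commit R12 -> on_hand[A=42 B=13] avail[A=33 B=13] open={R4}
Step 24: reserve R13 A 2 -> on_hand[A=42 B=13] avail[A=31 B=13] open={R13,R4}
Final available[B] = 13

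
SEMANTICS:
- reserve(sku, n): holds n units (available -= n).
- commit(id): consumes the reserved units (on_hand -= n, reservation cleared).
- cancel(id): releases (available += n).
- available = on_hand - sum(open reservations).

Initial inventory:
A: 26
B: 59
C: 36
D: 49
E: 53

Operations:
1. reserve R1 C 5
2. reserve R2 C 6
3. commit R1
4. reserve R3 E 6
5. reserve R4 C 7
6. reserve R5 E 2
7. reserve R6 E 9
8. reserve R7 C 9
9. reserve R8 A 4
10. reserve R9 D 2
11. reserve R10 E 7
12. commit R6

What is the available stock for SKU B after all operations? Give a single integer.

Step 1: reserve R1 C 5 -> on_hand[A=26 B=59 C=36 D=49 E=53] avail[A=26 B=59 C=31 D=49 E=53] open={R1}
Step 2: reserve R2 C 6 -> on_hand[A=26 B=59 C=36 D=49 E=53] avail[A=26 B=59 C=25 D=49 E=53] open={R1,R2}
Step 3: commit R1 -> on_hand[A=26 B=59 C=31 D=49 E=53] avail[A=26 B=59 C=25 D=49 E=53] open={R2}
Step 4: reserve R3 E 6 -> on_hand[A=26 B=59 C=31 D=49 E=53] avail[A=26 B=59 C=25 D=49 E=47] open={R2,R3}
Step 5: reserve R4 C 7 -> on_hand[A=26 B=59 C=31 D=49 E=53] avail[A=26 B=59 C=18 D=49 E=47] open={R2,R3,R4}
Step 6: reserve R5 E 2 -> on_hand[A=26 B=59 C=31 D=49 E=53] avail[A=26 B=59 C=18 D=49 E=45] open={R2,R3,R4,R5}
Step 7: reserve R6 E 9 -> on_hand[A=26 B=59 C=31 D=49 E=53] avail[A=26 B=59 C=18 D=49 E=36] open={R2,R3,R4,R5,R6}
Step 8: reserve R7 C 9 -> on_hand[A=26 B=59 C=31 D=49 E=53] avail[A=26 B=59 C=9 D=49 E=36] open={R2,R3,R4,R5,R6,R7}
Step 9: reserve R8 A 4 -> on_hand[A=26 B=59 C=31 D=49 E=53] avail[A=22 B=59 C=9 D=49 E=36] open={R2,R3,R4,R5,R6,R7,R8}
Step 10: reserve R9 D 2 -> on_hand[A=26 B=59 C=31 D=49 E=53] avail[A=22 B=59 C=9 D=47 E=36] open={R2,R3,R4,R5,R6,R7,R8,R9}
Step 11: reserve R10 E 7 -> on_hand[A=26 B=59 C=31 D=49 E=53] avail[A=22 B=59 C=9 D=47 E=29] open={R10,R2,R3,R4,R5,R6,R7,R8,R9}
Step 12: commit R6 -> on_hand[A=26 B=59 C=31 D=49 E=44] avail[A=22 B=59 C=9 D=47 E=29] open={R10,R2,R3,R4,R5,R7,R8,R9}
Final available[B] = 59

Answer: 59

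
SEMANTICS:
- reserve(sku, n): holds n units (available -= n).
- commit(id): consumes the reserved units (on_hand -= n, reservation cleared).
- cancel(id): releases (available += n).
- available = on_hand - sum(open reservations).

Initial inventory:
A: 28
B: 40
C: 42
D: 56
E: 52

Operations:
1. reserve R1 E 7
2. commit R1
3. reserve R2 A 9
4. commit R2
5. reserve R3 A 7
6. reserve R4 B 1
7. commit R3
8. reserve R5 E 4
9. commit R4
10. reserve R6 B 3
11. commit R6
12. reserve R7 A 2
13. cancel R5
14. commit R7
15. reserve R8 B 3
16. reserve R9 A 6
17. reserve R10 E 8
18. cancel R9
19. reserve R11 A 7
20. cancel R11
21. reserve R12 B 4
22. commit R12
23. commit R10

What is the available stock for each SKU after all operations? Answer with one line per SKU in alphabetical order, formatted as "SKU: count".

Answer: A: 10
B: 29
C: 42
D: 56
E: 37

Derivation:
Step 1: reserve R1 E 7 -> on_hand[A=28 B=40 C=42 D=56 E=52] avail[A=28 B=40 C=42 D=56 E=45] open={R1}
Step 2: commit R1 -> on_hand[A=28 B=40 C=42 D=56 E=45] avail[A=28 B=40 C=42 D=56 E=45] open={}
Step 3: reserve R2 A 9 -> on_hand[A=28 B=40 C=42 D=56 E=45] avail[A=19 B=40 C=42 D=56 E=45] open={R2}
Step 4: commit R2 -> on_hand[A=19 B=40 C=42 D=56 E=45] avail[A=19 B=40 C=42 D=56 E=45] open={}
Step 5: reserve R3 A 7 -> on_hand[A=19 B=40 C=42 D=56 E=45] avail[A=12 B=40 C=42 D=56 E=45] open={R3}
Step 6: reserve R4 B 1 -> on_hand[A=19 B=40 C=42 D=56 E=45] avail[A=12 B=39 C=42 D=56 E=45] open={R3,R4}
Step 7: commit R3 -> on_hand[A=12 B=40 C=42 D=56 E=45] avail[A=12 B=39 C=42 D=56 E=45] open={R4}
Step 8: reserve R5 E 4 -> on_hand[A=12 B=40 C=42 D=56 E=45] avail[A=12 B=39 C=42 D=56 E=41] open={R4,R5}
Step 9: commit R4 -> on_hand[A=12 B=39 C=42 D=56 E=45] avail[A=12 B=39 C=42 D=56 E=41] open={R5}
Step 10: reserve R6 B 3 -> on_hand[A=12 B=39 C=42 D=56 E=45] avail[A=12 B=36 C=42 D=56 E=41] open={R5,R6}
Step 11: commit R6 -> on_hand[A=12 B=36 C=42 D=56 E=45] avail[A=12 B=36 C=42 D=56 E=41] open={R5}
Step 12: reserve R7 A 2 -> on_hand[A=12 B=36 C=42 D=56 E=45] avail[A=10 B=36 C=42 D=56 E=41] open={R5,R7}
Step 13: cancel R5 -> on_hand[A=12 B=36 C=42 D=56 E=45] avail[A=10 B=36 C=42 D=56 E=45] open={R7}
Step 14: commit R7 -> on_hand[A=10 B=36 C=42 D=56 E=45] avail[A=10 B=36 C=42 D=56 E=45] open={}
Step 15: reserve R8 B 3 -> on_hand[A=10 B=36 C=42 D=56 E=45] avail[A=10 B=33 C=42 D=56 E=45] open={R8}
Step 16: reserve R9 A 6 -> on_hand[A=10 B=36 C=42 D=56 E=45] avail[A=4 B=33 C=42 D=56 E=45] open={R8,R9}
Step 17: reserve R10 E 8 -> on_hand[A=10 B=36 C=42 D=56 E=45] avail[A=4 B=33 C=42 D=56 E=37] open={R10,R8,R9}
Step 18: cancel R9 -> on_hand[A=10 B=36 C=42 D=56 E=45] avail[A=10 B=33 C=42 D=56 E=37] open={R10,R8}
Step 19: reserve R11 A 7 -> on_hand[A=10 B=36 C=42 D=56 E=45] avail[A=3 B=33 C=42 D=56 E=37] open={R10,R11,R8}
Step 20: cancel R11 -> on_hand[A=10 B=36 C=42 D=56 E=45] avail[A=10 B=33 C=42 D=56 E=37] open={R10,R8}
Step 21: reserve R12 B 4 -> on_hand[A=10 B=36 C=42 D=56 E=45] avail[A=10 B=29 C=42 D=56 E=37] open={R10,R12,R8}
Step 22: commit R12 -> on_hand[A=10 B=32 C=42 D=56 E=45] avail[A=10 B=29 C=42 D=56 E=37] open={R10,R8}
Step 23: commit R10 -> on_hand[A=10 B=32 C=42 D=56 E=37] avail[A=10 B=29 C=42 D=56 E=37] open={R8}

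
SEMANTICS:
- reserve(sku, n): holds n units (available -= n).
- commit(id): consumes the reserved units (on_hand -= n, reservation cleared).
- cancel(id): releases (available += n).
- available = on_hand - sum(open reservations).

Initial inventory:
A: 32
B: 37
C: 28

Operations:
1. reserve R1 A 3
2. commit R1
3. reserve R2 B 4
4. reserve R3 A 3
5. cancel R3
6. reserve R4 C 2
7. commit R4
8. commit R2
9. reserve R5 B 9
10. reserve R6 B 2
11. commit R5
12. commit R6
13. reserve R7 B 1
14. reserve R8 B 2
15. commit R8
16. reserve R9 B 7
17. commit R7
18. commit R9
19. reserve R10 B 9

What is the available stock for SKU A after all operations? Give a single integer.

Answer: 29

Derivation:
Step 1: reserve R1 A 3 -> on_hand[A=32 B=37 C=28] avail[A=29 B=37 C=28] open={R1}
Step 2: commit R1 -> on_hand[A=29 B=37 C=28] avail[A=29 B=37 C=28] open={}
Step 3: reserve R2 B 4 -> on_hand[A=29 B=37 C=28] avail[A=29 B=33 C=28] open={R2}
Step 4: reserve R3 A 3 -> on_hand[A=29 B=37 C=28] avail[A=26 B=33 C=28] open={R2,R3}
Step 5: cancel R3 -> on_hand[A=29 B=37 C=28] avail[A=29 B=33 C=28] open={R2}
Step 6: reserve R4 C 2 -> on_hand[A=29 B=37 C=28] avail[A=29 B=33 C=26] open={R2,R4}
Step 7: commit R4 -> on_hand[A=29 B=37 C=26] avail[A=29 B=33 C=26] open={R2}
Step 8: commit R2 -> on_hand[A=29 B=33 C=26] avail[A=29 B=33 C=26] open={}
Step 9: reserve R5 B 9 -> on_hand[A=29 B=33 C=26] avail[A=29 B=24 C=26] open={R5}
Step 10: reserve R6 B 2 -> on_hand[A=29 B=33 C=26] avail[A=29 B=22 C=26] open={R5,R6}
Step 11: commit R5 -> on_hand[A=29 B=24 C=26] avail[A=29 B=22 C=26] open={R6}
Step 12: commit R6 -> on_hand[A=29 B=22 C=26] avail[A=29 B=22 C=26] open={}
Step 13: reserve R7 B 1 -> on_hand[A=29 B=22 C=26] avail[A=29 B=21 C=26] open={R7}
Step 14: reserve R8 B 2 -> on_hand[A=29 B=22 C=26] avail[A=29 B=19 C=26] open={R7,R8}
Step 15: commit R8 -> on_hand[A=29 B=20 C=26] avail[A=29 B=19 C=26] open={R7}
Step 16: reserve R9 B 7 -> on_hand[A=29 B=20 C=26] avail[A=29 B=12 C=26] open={R7,R9}
Step 17: commit R7 -> on_hand[A=29 B=19 C=26] avail[A=29 B=12 C=26] open={R9}
Step 18: commit R9 -> on_hand[A=29 B=12 C=26] avail[A=29 B=12 C=26] open={}
Step 19: reserve R10 B 9 -> on_hand[A=29 B=12 C=26] avail[A=29 B=3 C=26] open={R10}
Final available[A] = 29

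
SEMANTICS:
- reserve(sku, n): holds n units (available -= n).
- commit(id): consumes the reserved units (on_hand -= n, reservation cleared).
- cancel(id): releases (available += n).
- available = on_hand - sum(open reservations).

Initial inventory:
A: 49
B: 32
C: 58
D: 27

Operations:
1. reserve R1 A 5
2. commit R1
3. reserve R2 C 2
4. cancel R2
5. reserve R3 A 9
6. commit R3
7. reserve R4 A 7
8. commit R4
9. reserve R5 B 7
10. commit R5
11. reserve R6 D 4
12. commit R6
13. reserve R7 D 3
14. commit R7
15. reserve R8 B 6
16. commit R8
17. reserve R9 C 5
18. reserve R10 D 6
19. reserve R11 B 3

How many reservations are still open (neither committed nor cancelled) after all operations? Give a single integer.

Step 1: reserve R1 A 5 -> on_hand[A=49 B=32 C=58 D=27] avail[A=44 B=32 C=58 D=27] open={R1}
Step 2: commit R1 -> on_hand[A=44 B=32 C=58 D=27] avail[A=44 B=32 C=58 D=27] open={}
Step 3: reserve R2 C 2 -> on_hand[A=44 B=32 C=58 D=27] avail[A=44 B=32 C=56 D=27] open={R2}
Step 4: cancel R2 -> on_hand[A=44 B=32 C=58 D=27] avail[A=44 B=32 C=58 D=27] open={}
Step 5: reserve R3 A 9 -> on_hand[A=44 B=32 C=58 D=27] avail[A=35 B=32 C=58 D=27] open={R3}
Step 6: commit R3 -> on_hand[A=35 B=32 C=58 D=27] avail[A=35 B=32 C=58 D=27] open={}
Step 7: reserve R4 A 7 -> on_hand[A=35 B=32 C=58 D=27] avail[A=28 B=32 C=58 D=27] open={R4}
Step 8: commit R4 -> on_hand[A=28 B=32 C=58 D=27] avail[A=28 B=32 C=58 D=27] open={}
Step 9: reserve R5 B 7 -> on_hand[A=28 B=32 C=58 D=27] avail[A=28 B=25 C=58 D=27] open={R5}
Step 10: commit R5 -> on_hand[A=28 B=25 C=58 D=27] avail[A=28 B=25 C=58 D=27] open={}
Step 11: reserve R6 D 4 -> on_hand[A=28 B=25 C=58 D=27] avail[A=28 B=25 C=58 D=23] open={R6}
Step 12: commit R6 -> on_hand[A=28 B=25 C=58 D=23] avail[A=28 B=25 C=58 D=23] open={}
Step 13: reserve R7 D 3 -> on_hand[A=28 B=25 C=58 D=23] avail[A=28 B=25 C=58 D=20] open={R7}
Step 14: commit R7 -> on_hand[A=28 B=25 C=58 D=20] avail[A=28 B=25 C=58 D=20] open={}
Step 15: reserve R8 B 6 -> on_hand[A=28 B=25 C=58 D=20] avail[A=28 B=19 C=58 D=20] open={R8}
Step 16: commit R8 -> on_hand[A=28 B=19 C=58 D=20] avail[A=28 B=19 C=58 D=20] open={}
Step 17: reserve R9 C 5 -> on_hand[A=28 B=19 C=58 D=20] avail[A=28 B=19 C=53 D=20] open={R9}
Step 18: reserve R10 D 6 -> on_hand[A=28 B=19 C=58 D=20] avail[A=28 B=19 C=53 D=14] open={R10,R9}
Step 19: reserve R11 B 3 -> on_hand[A=28 B=19 C=58 D=20] avail[A=28 B=16 C=53 D=14] open={R10,R11,R9}
Open reservations: ['R10', 'R11', 'R9'] -> 3

Answer: 3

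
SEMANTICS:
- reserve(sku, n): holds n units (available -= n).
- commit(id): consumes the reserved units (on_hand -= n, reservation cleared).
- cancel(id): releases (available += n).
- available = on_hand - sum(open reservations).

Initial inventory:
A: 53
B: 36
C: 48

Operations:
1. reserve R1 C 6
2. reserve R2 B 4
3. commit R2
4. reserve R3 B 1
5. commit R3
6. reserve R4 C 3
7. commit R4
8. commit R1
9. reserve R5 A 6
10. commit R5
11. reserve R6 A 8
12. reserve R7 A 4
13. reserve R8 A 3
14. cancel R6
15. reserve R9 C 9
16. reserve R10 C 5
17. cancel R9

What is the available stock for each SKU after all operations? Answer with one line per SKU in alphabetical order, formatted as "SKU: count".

Step 1: reserve R1 C 6 -> on_hand[A=53 B=36 C=48] avail[A=53 B=36 C=42] open={R1}
Step 2: reserve R2 B 4 -> on_hand[A=53 B=36 C=48] avail[A=53 B=32 C=42] open={R1,R2}
Step 3: commit R2 -> on_hand[A=53 B=32 C=48] avail[A=53 B=32 C=42] open={R1}
Step 4: reserve R3 B 1 -> on_hand[A=53 B=32 C=48] avail[A=53 B=31 C=42] open={R1,R3}
Step 5: commit R3 -> on_hand[A=53 B=31 C=48] avail[A=53 B=31 C=42] open={R1}
Step 6: reserve R4 C 3 -> on_hand[A=53 B=31 C=48] avail[A=53 B=31 C=39] open={R1,R4}
Step 7: commit R4 -> on_hand[A=53 B=31 C=45] avail[A=53 B=31 C=39] open={R1}
Step 8: commit R1 -> on_hand[A=53 B=31 C=39] avail[A=53 B=31 C=39] open={}
Step 9: reserve R5 A 6 -> on_hand[A=53 B=31 C=39] avail[A=47 B=31 C=39] open={R5}
Step 10: commit R5 -> on_hand[A=47 B=31 C=39] avail[A=47 B=31 C=39] open={}
Step 11: reserve R6 A 8 -> on_hand[A=47 B=31 C=39] avail[A=39 B=31 C=39] open={R6}
Step 12: reserve R7 A 4 -> on_hand[A=47 B=31 C=39] avail[A=35 B=31 C=39] open={R6,R7}
Step 13: reserve R8 A 3 -> on_hand[A=47 B=31 C=39] avail[A=32 B=31 C=39] open={R6,R7,R8}
Step 14: cancel R6 -> on_hand[A=47 B=31 C=39] avail[A=40 B=31 C=39] open={R7,R8}
Step 15: reserve R9 C 9 -> on_hand[A=47 B=31 C=39] avail[A=40 B=31 C=30] open={R7,R8,R9}
Step 16: reserve R10 C 5 -> on_hand[A=47 B=31 C=39] avail[A=40 B=31 C=25] open={R10,R7,R8,R9}
Step 17: cancel R9 -> on_hand[A=47 B=31 C=39] avail[A=40 B=31 C=34] open={R10,R7,R8}

Answer: A: 40
B: 31
C: 34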